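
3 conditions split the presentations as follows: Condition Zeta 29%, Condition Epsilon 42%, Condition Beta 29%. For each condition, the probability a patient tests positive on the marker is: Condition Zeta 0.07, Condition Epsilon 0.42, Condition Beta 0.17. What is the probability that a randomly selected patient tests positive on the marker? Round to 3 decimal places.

0.246

Compute prior × likelihood for every hypothesis:
  Condition Zeta: 0.29 × 0.07 = 0.0203
  Condition Epsilon: 0.42 × 0.42 = 0.1764
  Condition Beta: 0.29 × 0.17 = 0.0493
P(marker-positive) = 0.0203 + 0.1764 + 0.0493 = 0.246 → 0.246.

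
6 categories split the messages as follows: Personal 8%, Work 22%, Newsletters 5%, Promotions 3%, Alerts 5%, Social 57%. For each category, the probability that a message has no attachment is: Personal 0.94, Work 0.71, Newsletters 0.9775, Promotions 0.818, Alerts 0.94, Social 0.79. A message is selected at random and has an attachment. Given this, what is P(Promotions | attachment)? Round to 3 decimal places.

0.028

Taking complements, P(attachment | each) = Personal 0.06, Work 0.29, Newsletters 0.0225, Promotions 0.182, Alerts 0.06, Social 0.21.
Prior × likelihood for each hypothesis:
  Personal: 0.08 × 0.06 = 0.0048
  Work: 0.22 × 0.29 = 0.0638
  Newsletters: 0.05 × 0.0225 = 0.001125
  Promotions: 0.03 × 0.182 = 0.00546
  Alerts: 0.05 × 0.06 = 0.003
  Social: 0.57 × 0.21 = 0.1197
Normalizing constant = 0.197885.
P(Promotions | evidence) = 0.00546 / 0.197885 ≈ 0.028.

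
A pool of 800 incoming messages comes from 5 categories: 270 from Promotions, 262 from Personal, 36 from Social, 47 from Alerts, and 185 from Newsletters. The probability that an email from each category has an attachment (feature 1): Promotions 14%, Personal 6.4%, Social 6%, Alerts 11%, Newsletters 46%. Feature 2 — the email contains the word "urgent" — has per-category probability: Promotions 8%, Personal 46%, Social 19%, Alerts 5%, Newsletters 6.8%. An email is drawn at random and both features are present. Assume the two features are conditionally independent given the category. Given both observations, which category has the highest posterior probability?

Prior × likelihood for each hypothesis:
  Promotions: 0.3375 × 0.14 × 0.08 = 0.00378
  Personal: 0.3275 × 0.064 × 0.46 = 0.0096416
  Social: 0.045 × 0.06 × 0.19 = 0.000513
  Alerts: 0.05875 × 0.11 × 0.05 = 0.000323125
  Newsletters: 0.23125 × 0.46 × 0.068 = 0.0072335
Normalizing constant = 0.021491225.
Largest term belongs to Personal, so Personal is most probable.

Personal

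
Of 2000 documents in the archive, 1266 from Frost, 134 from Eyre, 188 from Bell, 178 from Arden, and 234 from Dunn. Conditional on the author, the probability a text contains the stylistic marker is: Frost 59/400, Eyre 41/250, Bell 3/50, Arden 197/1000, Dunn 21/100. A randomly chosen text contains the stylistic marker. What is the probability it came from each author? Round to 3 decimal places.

Prior × likelihood for each hypothesis:
  Frost: 0.633 × 0.1475 = 0.0933675
  Eyre: 0.067 × 0.164 = 0.010988
  Bell: 0.094 × 0.06 = 0.00564
  Arden: 0.089 × 0.197 = 0.017533
  Dunn: 0.117 × 0.21 = 0.02457
Normalizing constant = 0.1520985.
P(Frost | marker) = 0.0933675/0.1520985 ≈ 0.614
P(Eyre | marker) = 0.010988/0.1520985 ≈ 0.072
P(Bell | marker) = 0.00564/0.1520985 ≈ 0.037
P(Arden | marker) = 0.017533/0.1520985 ≈ 0.115
P(Dunn | marker) = 0.02457/0.1520985 ≈ 0.162

Frost 0.614, Eyre 0.072, Bell 0.037, Arden 0.115, Dunn 0.162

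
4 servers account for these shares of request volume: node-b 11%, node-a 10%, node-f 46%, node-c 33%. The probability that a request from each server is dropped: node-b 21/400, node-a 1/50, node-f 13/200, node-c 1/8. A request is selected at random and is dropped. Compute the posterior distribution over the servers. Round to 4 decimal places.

node-b 0.0732, node-a 0.0253, node-f 0.3788, node-c 0.5226

Prior × likelihood for each hypothesis:
  node-b: 0.11 × 0.0525 = 0.005775
  node-a: 0.1 × 0.02 = 0.002
  node-f: 0.46 × 0.065 = 0.0299
  node-c: 0.33 × 0.125 = 0.04125
Sum = 0.078925.
P(node-b | dropped) = 0.005775/0.078925 ≈ 0.0732
P(node-a | dropped) = 0.002/0.078925 ≈ 0.0253
P(node-f | dropped) = 0.0299/0.078925 ≈ 0.3788
P(node-c | dropped) = 0.04125/0.078925 ≈ 0.5226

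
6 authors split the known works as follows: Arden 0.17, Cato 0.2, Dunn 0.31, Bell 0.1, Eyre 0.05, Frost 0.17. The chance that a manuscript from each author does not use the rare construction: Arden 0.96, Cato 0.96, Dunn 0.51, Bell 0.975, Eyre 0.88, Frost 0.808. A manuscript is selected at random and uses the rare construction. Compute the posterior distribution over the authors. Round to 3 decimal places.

Arden 0.033, Cato 0.038, Dunn 0.731, Bell 0.012, Eyre 0.029, Frost 0.157

Taking complements, P(rare-form | each) = Arden 0.04, Cato 0.04, Dunn 0.49, Bell 0.025, Eyre 0.12, Frost 0.192.
Compute prior × likelihood for every hypothesis:
  Arden: 0.17 × 0.04 = 0.0068
  Cato: 0.2 × 0.04 = 0.008
  Dunn: 0.31 × 0.49 = 0.1519
  Bell: 0.1 × 0.025 = 0.0025
  Eyre: 0.05 × 0.12 = 0.006
  Frost: 0.17 × 0.192 = 0.03264
Total = 0.20784.
P(Arden | rare-form) = 0.0068/0.20784 ≈ 0.033
P(Cato | rare-form) = 0.008/0.20784 ≈ 0.038
P(Dunn | rare-form) = 0.1519/0.20784 ≈ 0.731
P(Bell | rare-form) = 0.0025/0.20784 ≈ 0.012
P(Eyre | rare-form) = 0.006/0.20784 ≈ 0.029
P(Frost | rare-form) = 0.03264/0.20784 ≈ 0.157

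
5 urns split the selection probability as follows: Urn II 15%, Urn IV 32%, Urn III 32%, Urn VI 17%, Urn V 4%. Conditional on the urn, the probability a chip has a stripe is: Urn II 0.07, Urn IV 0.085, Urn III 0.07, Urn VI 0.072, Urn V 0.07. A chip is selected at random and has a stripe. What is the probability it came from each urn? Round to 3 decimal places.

Urn II 0.140, Urn IV 0.362, Urn III 0.298, Urn VI 0.163, Urn V 0.037

Compute prior × likelihood for every hypothesis:
  Urn II: 0.15 × 0.07 = 0.0105
  Urn IV: 0.32 × 0.085 = 0.0272
  Urn III: 0.32 × 0.07 = 0.0224
  Urn VI: 0.17 × 0.072 = 0.01224
  Urn V: 0.04 × 0.07 = 0.0028
Total = 0.07514.
P(Urn II | striped) = 0.0105/0.07514 ≈ 0.140
P(Urn IV | striped) = 0.0272/0.07514 ≈ 0.362
P(Urn III | striped) = 0.0224/0.07514 ≈ 0.298
P(Urn VI | striped) = 0.01224/0.07514 ≈ 0.163
P(Urn V | striped) = 0.0028/0.07514 ≈ 0.037
(Check: 0.140+0.362+0.298+0.163+0.037 = 1.000.)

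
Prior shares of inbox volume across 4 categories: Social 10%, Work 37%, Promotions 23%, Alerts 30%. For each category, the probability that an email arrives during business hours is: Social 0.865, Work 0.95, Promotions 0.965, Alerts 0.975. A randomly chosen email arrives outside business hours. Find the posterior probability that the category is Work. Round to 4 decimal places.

Taking complements, P(off-hours | each) = Social 0.135, Work 0.05, Promotions 0.035, Alerts 0.025.
Prior × likelihood for each hypothesis:
  Social: 0.1 × 0.135 = 0.0135
  Work: 0.37 × 0.05 = 0.0185
  Promotions: 0.23 × 0.035 = 0.00805
  Alerts: 0.3 × 0.025 = 0.0075
Total = 0.04755.
P(Work | evidence) = 0.0185 / 0.04755 ≈ 0.3891.

0.3891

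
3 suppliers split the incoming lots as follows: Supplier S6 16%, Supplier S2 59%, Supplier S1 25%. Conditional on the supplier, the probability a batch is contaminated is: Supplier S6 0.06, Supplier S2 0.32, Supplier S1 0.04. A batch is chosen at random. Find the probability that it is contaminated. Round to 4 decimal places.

0.2084

By Bayes' rule, posterior ∝ prior × likelihood:
  Supplier S6: 0.16 × 0.06 = 0.0096
  Supplier S2: 0.59 × 0.32 = 0.1888
  Supplier S1: 0.25 × 0.04 = 0.01
P(contaminated) = 0.0096 + 0.1888 + 0.01 = 0.2084 → 0.2084.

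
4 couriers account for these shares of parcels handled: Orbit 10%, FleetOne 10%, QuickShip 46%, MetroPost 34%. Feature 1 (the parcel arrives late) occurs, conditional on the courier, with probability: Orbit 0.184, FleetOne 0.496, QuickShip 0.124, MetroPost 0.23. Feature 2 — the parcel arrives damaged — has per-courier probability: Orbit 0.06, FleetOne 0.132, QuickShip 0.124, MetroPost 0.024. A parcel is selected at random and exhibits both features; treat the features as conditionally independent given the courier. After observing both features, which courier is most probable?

QuickShip

Compute prior × likelihood for every hypothesis:
  Orbit: 0.1 × 0.184 × 0.06 = 0.001104
  FleetOne: 0.1 × 0.496 × 0.132 = 0.0065472
  QuickShip: 0.46 × 0.124 × 0.124 = 0.00707296
  MetroPost: 0.34 × 0.23 × 0.024 = 0.0018768
Normalizing constant = 0.01660096.
Largest term belongs to QuickShip, so QuickShip is most probable.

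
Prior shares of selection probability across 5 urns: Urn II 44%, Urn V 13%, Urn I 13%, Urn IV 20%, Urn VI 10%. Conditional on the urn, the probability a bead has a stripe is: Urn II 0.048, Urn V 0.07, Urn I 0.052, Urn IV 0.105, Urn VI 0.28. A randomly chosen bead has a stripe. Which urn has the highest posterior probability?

Urn VI

Prior × likelihood for each hypothesis:
  Urn II: 0.44 × 0.048 = 0.02112
  Urn V: 0.13 × 0.07 = 0.0091
  Urn I: 0.13 × 0.052 = 0.00676
  Urn IV: 0.2 × 0.105 = 0.021
  Urn VI: 0.1 × 0.28 = 0.028
Normalizing constant = 0.08598.
Largest term belongs to Urn VI, so Urn VI is most probable.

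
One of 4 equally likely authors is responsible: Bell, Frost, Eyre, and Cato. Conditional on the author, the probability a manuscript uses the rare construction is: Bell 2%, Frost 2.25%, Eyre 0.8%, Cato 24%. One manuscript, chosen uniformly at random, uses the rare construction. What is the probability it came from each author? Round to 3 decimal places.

Bell 0.069, Frost 0.077, Eyre 0.028, Cato 0.826

With a uniform prior (1/4 each), posterior ∝ likelihood:
  Bell: 0.02
  Frost: 0.0225
  Eyre: 0.008
  Cato: 0.24
Total = 0.2905.
P(Bell | rare-form) = 0.02/0.2905 ≈ 0.069
P(Frost | rare-form) = 0.0225/0.2905 ≈ 0.077
P(Eyre | rare-form) = 0.008/0.2905 ≈ 0.028
P(Cato | rare-form) = 0.24/0.2905 ≈ 0.826
(Check: 0.069+0.077+0.028+0.826 = 1.000.)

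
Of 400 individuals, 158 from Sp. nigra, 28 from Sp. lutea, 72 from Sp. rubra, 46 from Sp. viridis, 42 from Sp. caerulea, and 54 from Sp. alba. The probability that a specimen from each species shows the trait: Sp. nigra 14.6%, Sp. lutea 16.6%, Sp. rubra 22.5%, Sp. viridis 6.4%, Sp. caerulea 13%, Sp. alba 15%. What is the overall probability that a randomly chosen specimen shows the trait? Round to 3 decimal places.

0.151

By Bayes' rule, posterior ∝ prior × likelihood:
  Sp. nigra: 0.395 × 0.146 = 0.05767
  Sp. lutea: 0.07 × 0.166 = 0.01162
  Sp. rubra: 0.18 × 0.225 = 0.0405
  Sp. viridis: 0.115 × 0.064 = 0.00736
  Sp. caerulea: 0.105 × 0.13 = 0.01365
  Sp. alba: 0.135 × 0.15 = 0.02025
P(trait) = 0.05767 + 0.01162 + 0.0405 + 0.00736 + 0.01365 + 0.02025 = 0.15105 → 0.151.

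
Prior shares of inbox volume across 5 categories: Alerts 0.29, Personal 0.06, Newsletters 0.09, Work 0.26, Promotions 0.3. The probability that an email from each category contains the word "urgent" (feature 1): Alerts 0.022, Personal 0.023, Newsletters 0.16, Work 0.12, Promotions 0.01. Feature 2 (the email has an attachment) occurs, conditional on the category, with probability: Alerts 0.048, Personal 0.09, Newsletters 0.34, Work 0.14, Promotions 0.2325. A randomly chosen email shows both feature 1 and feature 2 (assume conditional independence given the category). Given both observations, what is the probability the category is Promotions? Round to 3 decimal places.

0.067

By Bayes' rule, posterior ∝ prior × likelihood:
  Alerts: 0.29 × 0.022 × 0.048 = 0.00030624
  Personal: 0.06 × 0.023 × 0.09 = 0.0001242
  Newsletters: 0.09 × 0.16 × 0.34 = 0.004896
  Work: 0.26 × 0.12 × 0.14 = 0.004368
  Promotions: 0.3 × 0.01 × 0.2325 = 0.0006975
Sum = 0.01039194.
P(Promotions | evidence) = 0.0006975 / 0.01039194 ≈ 0.067.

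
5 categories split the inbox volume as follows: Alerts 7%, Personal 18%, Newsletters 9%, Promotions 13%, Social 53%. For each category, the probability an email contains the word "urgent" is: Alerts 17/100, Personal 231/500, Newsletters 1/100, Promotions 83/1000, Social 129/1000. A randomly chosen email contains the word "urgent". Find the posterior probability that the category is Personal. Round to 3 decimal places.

0.475

Compute prior × likelihood for every hypothesis:
  Alerts: 0.07 × 0.17 = 0.0119
  Personal: 0.18 × 0.462 = 0.08316
  Newsletters: 0.09 × 0.01 = 0.0009
  Promotions: 0.13 × 0.083 = 0.01079
  Social: 0.53 × 0.129 = 0.06837
Sum = 0.17512.
P(Personal | evidence) = 0.08316 / 0.17512 ≈ 0.475.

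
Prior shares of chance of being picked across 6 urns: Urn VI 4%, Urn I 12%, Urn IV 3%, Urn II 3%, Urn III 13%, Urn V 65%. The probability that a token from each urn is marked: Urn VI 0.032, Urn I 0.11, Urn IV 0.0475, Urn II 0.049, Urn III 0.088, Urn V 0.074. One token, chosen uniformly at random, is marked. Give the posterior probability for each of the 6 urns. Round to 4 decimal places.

Unnormalized posteriors (prior × likelihood):
  Urn VI: 0.04 × 0.032 = 0.00128
  Urn I: 0.12 × 0.11 = 0.0132
  Urn IV: 0.03 × 0.0475 = 0.001425
  Urn II: 0.03 × 0.049 = 0.00147
  Urn III: 0.13 × 0.088 = 0.01144
  Urn V: 0.65 × 0.074 = 0.0481
Total = 0.076915.
P(Urn VI | marked) = 0.00128/0.076915 ≈ 0.0166
P(Urn I | marked) = 0.0132/0.076915 ≈ 0.1716
P(Urn IV | marked) = 0.001425/0.076915 ≈ 0.0185
P(Urn II | marked) = 0.00147/0.076915 ≈ 0.0191
P(Urn III | marked) = 0.01144/0.076915 ≈ 0.1487
P(Urn V | marked) = 0.0481/0.076915 ≈ 0.6254
(Check: 0.0166+0.1716+0.0185+0.0191+0.1487+0.6254 = 0.9999.)

Urn VI 0.0166, Urn I 0.1716, Urn IV 0.0185, Urn II 0.0191, Urn III 0.1487, Urn V 0.6254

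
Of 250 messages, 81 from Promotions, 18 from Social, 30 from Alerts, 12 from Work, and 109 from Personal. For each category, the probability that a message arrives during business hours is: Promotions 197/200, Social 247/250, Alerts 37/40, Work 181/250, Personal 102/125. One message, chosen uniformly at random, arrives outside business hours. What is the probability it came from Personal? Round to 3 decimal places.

0.741

Taking complements, P(off-hours | each) = Promotions 0.015, Social 0.012, Alerts 0.075, Work 0.276, Personal 0.184.
Unnormalized posteriors (prior × likelihood):
  Promotions: 0.324 × 0.015 = 0.00486
  Social: 0.072 × 0.012 = 0.000864
  Alerts: 0.12 × 0.075 = 0.009
  Work: 0.048 × 0.276 = 0.013248
  Personal: 0.436 × 0.184 = 0.080224
Sum = 0.108196.
P(Personal | evidence) = 0.080224 / 0.108196 ≈ 0.741.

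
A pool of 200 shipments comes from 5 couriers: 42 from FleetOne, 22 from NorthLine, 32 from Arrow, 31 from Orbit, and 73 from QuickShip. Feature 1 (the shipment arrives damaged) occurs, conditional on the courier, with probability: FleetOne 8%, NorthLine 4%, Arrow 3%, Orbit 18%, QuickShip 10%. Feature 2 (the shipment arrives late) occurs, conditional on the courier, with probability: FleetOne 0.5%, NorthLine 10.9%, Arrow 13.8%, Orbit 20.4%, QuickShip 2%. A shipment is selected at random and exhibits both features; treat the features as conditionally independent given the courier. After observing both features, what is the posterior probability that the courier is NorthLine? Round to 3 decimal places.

0.063

Prior × likelihood for each hypothesis:
  FleetOne: 0.21 × 0.08 × 0.005 = 0.000084
  NorthLine: 0.11 × 0.04 × 0.109 = 0.0004796
  Arrow: 0.16 × 0.03 × 0.138 = 0.0006624
  Orbit: 0.155 × 0.18 × 0.204 = 0.0056916
  QuickShip: 0.365 × 0.1 × 0.02 = 0.00073
Sum = 0.0076476.
P(NorthLine | evidence) = 0.0004796 / 0.0076476 ≈ 0.063.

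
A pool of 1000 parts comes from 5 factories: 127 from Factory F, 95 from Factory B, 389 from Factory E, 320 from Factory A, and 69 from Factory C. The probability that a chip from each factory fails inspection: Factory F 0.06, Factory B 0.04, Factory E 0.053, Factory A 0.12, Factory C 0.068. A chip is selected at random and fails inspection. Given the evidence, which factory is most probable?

Factory A

Compute prior × likelihood for every hypothesis:
  Factory F: 0.127 × 0.06 = 0.00762
  Factory B: 0.095 × 0.04 = 0.0038
  Factory E: 0.389 × 0.053 = 0.020617
  Factory A: 0.32 × 0.12 = 0.0384
  Factory C: 0.069 × 0.068 = 0.004692
Total = 0.075129.
Largest term belongs to Factory A, so Factory A is most probable.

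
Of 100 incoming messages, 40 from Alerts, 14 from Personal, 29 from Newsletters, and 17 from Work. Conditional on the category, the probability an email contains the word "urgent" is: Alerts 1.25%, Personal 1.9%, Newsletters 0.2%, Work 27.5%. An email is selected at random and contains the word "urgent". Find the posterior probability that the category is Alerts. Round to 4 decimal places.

Unnormalized posteriors (prior × likelihood):
  Alerts: 0.4 × 0.0125 = 0.005
  Personal: 0.14 × 0.019 = 0.00266
  Newsletters: 0.29 × 0.002 = 0.00058
  Work: 0.17 × 0.275 = 0.04675
Total = 0.05499.
P(Alerts | evidence) = 0.005 / 0.05499 ≈ 0.0909.

0.0909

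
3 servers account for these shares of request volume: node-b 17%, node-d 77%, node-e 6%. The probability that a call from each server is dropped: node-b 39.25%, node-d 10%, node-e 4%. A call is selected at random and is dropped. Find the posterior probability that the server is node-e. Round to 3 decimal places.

By Bayes' rule, posterior ∝ prior × likelihood:
  node-b: 0.17 × 0.3925 = 0.066725
  node-d: 0.77 × 0.1 = 0.077
  node-e: 0.06 × 0.04 = 0.0024
Sum = 0.146125.
P(node-e | evidence) = 0.0024 / 0.146125 ≈ 0.016.

0.016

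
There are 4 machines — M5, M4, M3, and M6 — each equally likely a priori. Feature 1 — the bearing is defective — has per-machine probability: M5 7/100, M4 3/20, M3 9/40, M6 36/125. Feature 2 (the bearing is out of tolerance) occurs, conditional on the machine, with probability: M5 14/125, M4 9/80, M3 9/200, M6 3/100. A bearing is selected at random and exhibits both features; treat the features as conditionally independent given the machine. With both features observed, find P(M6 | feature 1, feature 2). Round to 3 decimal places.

0.199

With a uniform prior (1/4 each), posterior ∝ likelihood:
  M5: 0.07 × 0.112 = 0.00784
  M4: 0.15 × 0.1125 = 0.016875
  M3: 0.225 × 0.045 = 0.010125
  M6: 0.288 × 0.03 = 0.00864
Total = 0.04348.
P(M6 | evidence) = 0.00864 / 0.04348 ≈ 0.199.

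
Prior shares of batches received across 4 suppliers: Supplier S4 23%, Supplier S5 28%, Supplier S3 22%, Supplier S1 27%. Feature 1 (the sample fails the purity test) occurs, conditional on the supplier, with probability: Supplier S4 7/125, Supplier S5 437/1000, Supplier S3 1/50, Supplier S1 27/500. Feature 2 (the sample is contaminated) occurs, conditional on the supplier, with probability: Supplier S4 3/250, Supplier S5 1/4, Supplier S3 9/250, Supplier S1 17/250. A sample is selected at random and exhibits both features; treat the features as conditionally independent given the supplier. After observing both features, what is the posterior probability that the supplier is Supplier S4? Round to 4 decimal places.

Compute prior × likelihood for every hypothesis:
  Supplier S4: 0.23 × 0.056 × 0.012 = 0.00015456
  Supplier S5: 0.28 × 0.437 × 0.25 = 0.03059
  Supplier S3: 0.22 × 0.02 × 0.036 = 0.0001584
  Supplier S1: 0.27 × 0.054 × 0.068 = 0.00099144
Sum = 0.0318944.
P(Supplier S4 | evidence) = 0.00015456 / 0.0318944 ≈ 0.0048.

0.0048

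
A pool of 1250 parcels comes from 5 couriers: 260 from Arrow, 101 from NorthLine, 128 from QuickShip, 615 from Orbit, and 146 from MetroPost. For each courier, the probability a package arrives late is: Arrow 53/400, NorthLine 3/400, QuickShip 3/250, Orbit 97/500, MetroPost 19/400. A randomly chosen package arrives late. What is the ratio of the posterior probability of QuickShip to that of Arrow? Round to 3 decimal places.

By Bayes' rule, posterior ∝ prior × likelihood:
  Arrow: 0.208 × 0.1325 = 0.02756
  NorthLine: 0.0808 × 0.0075 = 0.000606
  QuickShip: 0.1024 × 0.012 = 0.0012288
  Orbit: 0.492 × 0.194 = 0.095448
  MetroPost: 0.1168 × 0.0475 = 0.005548
Sum = 0.1303908.
The ratio is 0.0012288 / 0.02756 (the normalizer cancels) = 0.045.

0.045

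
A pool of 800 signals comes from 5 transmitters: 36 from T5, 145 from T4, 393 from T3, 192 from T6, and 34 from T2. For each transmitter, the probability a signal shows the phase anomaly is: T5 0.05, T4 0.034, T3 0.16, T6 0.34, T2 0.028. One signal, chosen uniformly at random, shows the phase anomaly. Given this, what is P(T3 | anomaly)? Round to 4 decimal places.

0.4629

Compute prior × likelihood for every hypothesis:
  T5: 0.045 × 0.05 = 0.00225
  T4: 0.18125 × 0.034 = 0.0061625
  T3: 0.49125 × 0.16 = 0.0786
  T6: 0.24 × 0.34 = 0.0816
  T2: 0.0425 × 0.028 = 0.00119
Sum = 0.1698025.
P(T3 | evidence) = 0.0786 / 0.1698025 ≈ 0.4629.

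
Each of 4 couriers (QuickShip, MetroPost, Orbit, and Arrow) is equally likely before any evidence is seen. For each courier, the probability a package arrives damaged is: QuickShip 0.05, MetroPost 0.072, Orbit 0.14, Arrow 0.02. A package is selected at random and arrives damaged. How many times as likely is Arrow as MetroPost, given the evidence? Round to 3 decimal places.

With a uniform prior (1/4 each), posterior ∝ likelihood:
  QuickShip: 0.05
  MetroPost: 0.072
  Orbit: 0.14
  Arrow: 0.02
Normalizing constant = 0.282.
The ratio is 0.02 / 0.072 (the normalizer cancels) = 0.278.

0.278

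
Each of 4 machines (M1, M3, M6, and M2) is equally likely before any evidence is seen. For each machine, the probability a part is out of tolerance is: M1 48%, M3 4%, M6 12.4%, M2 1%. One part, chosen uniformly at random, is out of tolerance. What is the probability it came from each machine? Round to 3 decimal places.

M1 0.734, M3 0.061, M6 0.190, M2 0.015

Since the prior is uniform, the posterior is proportional to the likelihood:
  M1: 0.48
  M3: 0.04
  M6: 0.124
  M2: 0.01
Total = 0.654.
P(M1 | oversize) = 0.48/0.654 ≈ 0.734
P(M3 | oversize) = 0.04/0.654 ≈ 0.061
P(M6 | oversize) = 0.124/0.654 ≈ 0.190
P(M2 | oversize) = 0.01/0.654 ≈ 0.015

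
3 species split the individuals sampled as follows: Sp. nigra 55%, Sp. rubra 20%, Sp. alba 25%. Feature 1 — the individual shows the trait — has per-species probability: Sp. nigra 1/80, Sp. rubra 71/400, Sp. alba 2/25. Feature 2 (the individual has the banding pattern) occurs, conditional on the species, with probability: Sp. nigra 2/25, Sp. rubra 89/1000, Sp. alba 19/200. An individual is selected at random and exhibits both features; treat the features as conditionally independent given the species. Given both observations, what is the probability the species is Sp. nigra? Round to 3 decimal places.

0.098

By Bayes' rule, posterior ∝ prior × likelihood:
  Sp. nigra: 0.55 × 0.0125 × 0.08 = 0.00055
  Sp. rubra: 0.2 × 0.1775 × 0.089 = 0.0031595
  Sp. alba: 0.25 × 0.08 × 0.095 = 0.0019
Normalizing constant = 0.0056095.
P(Sp. nigra | evidence) = 0.00055 / 0.0056095 ≈ 0.098.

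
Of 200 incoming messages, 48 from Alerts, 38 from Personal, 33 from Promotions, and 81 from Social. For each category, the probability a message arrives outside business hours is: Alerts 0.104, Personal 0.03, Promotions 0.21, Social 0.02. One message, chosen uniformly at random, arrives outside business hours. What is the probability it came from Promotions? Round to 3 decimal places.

Compute prior × likelihood for every hypothesis:
  Alerts: 0.24 × 0.104 = 0.02496
  Personal: 0.19 × 0.03 = 0.0057
  Promotions: 0.165 × 0.21 = 0.03465
  Social: 0.405 × 0.02 = 0.0081
Total = 0.07341.
P(Promotions | evidence) = 0.03465 / 0.07341 ≈ 0.472.

0.472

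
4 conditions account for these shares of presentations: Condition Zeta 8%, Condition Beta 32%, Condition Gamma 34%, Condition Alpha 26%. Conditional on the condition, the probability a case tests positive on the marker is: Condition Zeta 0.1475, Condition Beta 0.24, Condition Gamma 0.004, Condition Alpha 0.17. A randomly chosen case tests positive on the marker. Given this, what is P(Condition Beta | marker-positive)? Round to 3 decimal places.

By Bayes' rule, posterior ∝ prior × likelihood:
  Condition Zeta: 0.08 × 0.1475 = 0.0118
  Condition Beta: 0.32 × 0.24 = 0.0768
  Condition Gamma: 0.34 × 0.004 = 0.00136
  Condition Alpha: 0.26 × 0.17 = 0.0442
Total = 0.13416.
P(Condition Beta | evidence) = 0.0768 / 0.13416 ≈ 0.572.

0.572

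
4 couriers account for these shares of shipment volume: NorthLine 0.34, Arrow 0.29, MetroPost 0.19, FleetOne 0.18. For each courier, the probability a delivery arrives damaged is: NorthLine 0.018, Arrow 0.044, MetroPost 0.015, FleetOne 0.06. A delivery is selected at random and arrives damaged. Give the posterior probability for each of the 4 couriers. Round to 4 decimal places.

NorthLine 0.1881, Arrow 0.3923, MetroPost 0.0876, FleetOne 0.3320

Compute prior × likelihood for every hypothesis:
  NorthLine: 0.34 × 0.018 = 0.00612
  Arrow: 0.29 × 0.044 = 0.01276
  MetroPost: 0.19 × 0.015 = 0.00285
  FleetOne: 0.18 × 0.06 = 0.0108
Sum = 0.03253.
P(NorthLine | damaged) = 0.00612/0.03253 ≈ 0.1881
P(Arrow | damaged) = 0.01276/0.03253 ≈ 0.3923
P(MetroPost | damaged) = 0.00285/0.03253 ≈ 0.0876
P(FleetOne | damaged) = 0.0108/0.03253 ≈ 0.3320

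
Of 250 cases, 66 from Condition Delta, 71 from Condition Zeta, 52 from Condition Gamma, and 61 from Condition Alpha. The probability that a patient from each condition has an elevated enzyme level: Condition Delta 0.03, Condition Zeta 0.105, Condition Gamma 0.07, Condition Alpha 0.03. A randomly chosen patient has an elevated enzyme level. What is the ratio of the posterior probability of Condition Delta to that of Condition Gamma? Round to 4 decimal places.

Compute prior × likelihood for every hypothesis:
  Condition Delta: 0.264 × 0.03 = 0.00792
  Condition Zeta: 0.284 × 0.105 = 0.02982
  Condition Gamma: 0.208 × 0.07 = 0.01456
  Condition Alpha: 0.244 × 0.03 = 0.00732
Total = 0.05962.
The ratio is 0.00792 / 0.01456 (the normalizer cancels) = 0.5440.

0.5440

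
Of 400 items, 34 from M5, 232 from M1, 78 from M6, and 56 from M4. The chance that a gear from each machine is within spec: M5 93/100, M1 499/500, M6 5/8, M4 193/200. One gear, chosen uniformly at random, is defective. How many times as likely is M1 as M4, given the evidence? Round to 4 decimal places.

0.2367

Taking complements, P(defective | each) = M5 0.07, M1 0.002, M6 0.375, M4 0.035.
By Bayes' rule, posterior ∝ prior × likelihood:
  M5: 0.085 × 0.07 = 0.00595
  M1: 0.58 × 0.002 = 0.00116
  M6: 0.195 × 0.375 = 0.073125
  M4: 0.14 × 0.035 = 0.0049
Normalizing constant = 0.085135.
The ratio is 0.00116 / 0.0049 (the normalizer cancels) = 0.2367.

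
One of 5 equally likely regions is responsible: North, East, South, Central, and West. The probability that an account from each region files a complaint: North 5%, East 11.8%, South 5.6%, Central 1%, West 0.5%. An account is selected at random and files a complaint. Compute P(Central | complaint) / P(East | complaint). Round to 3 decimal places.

Since the prior is uniform, the posterior is proportional to the likelihood:
  North: 0.05
  East: 0.118
  South: 0.056
  Central: 0.01
  West: 0.005
Total = 0.239.
The ratio is 0.01 / 0.118 (the normalizer cancels) = 0.085.

0.085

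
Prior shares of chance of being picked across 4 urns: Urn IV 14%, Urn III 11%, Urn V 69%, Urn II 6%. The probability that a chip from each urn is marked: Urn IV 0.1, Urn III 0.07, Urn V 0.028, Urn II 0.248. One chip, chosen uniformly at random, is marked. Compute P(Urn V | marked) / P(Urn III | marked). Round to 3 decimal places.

2.509

Unnormalized posteriors (prior × likelihood):
  Urn IV: 0.14 × 0.1 = 0.014
  Urn III: 0.11 × 0.07 = 0.0077
  Urn V: 0.69 × 0.028 = 0.01932
  Urn II: 0.06 × 0.248 = 0.01488
Normalizing constant = 0.0559.
The ratio is 0.01932 / 0.0077 (the normalizer cancels) = 2.509.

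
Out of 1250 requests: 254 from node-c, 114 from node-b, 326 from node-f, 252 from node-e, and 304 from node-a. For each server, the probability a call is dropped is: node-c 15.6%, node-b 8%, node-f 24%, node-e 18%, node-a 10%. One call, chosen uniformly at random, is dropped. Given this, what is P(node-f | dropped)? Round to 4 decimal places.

0.3859

Compute prior × likelihood for every hypothesis:
  node-c: 0.2032 × 0.156 = 0.0316992
  node-b: 0.0912 × 0.08 = 0.007296
  node-f: 0.2608 × 0.24 = 0.062592
  node-e: 0.2016 × 0.18 = 0.036288
  node-a: 0.2432 × 0.1 = 0.02432
Sum = 0.1621952.
P(node-f | evidence) = 0.062592 / 0.1621952 ≈ 0.3859.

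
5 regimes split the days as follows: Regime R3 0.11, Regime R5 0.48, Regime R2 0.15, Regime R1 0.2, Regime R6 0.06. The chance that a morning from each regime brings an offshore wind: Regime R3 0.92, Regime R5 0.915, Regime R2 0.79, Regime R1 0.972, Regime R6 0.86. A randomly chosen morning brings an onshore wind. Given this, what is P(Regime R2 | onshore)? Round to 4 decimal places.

Taking complements, P(onshore | each) = Regime R3 0.08, Regime R5 0.085, Regime R2 0.21, Regime R1 0.028, Regime R6 0.14.
Compute prior × likelihood for every hypothesis:
  Regime R3: 0.11 × 0.08 = 0.0088
  Regime R5: 0.48 × 0.085 = 0.0408
  Regime R2: 0.15 × 0.21 = 0.0315
  Regime R1: 0.2 × 0.028 = 0.0056
  Regime R6: 0.06 × 0.14 = 0.0084
Total = 0.0951.
P(Regime R2 | evidence) = 0.0315 / 0.0951 ≈ 0.3312.

0.3312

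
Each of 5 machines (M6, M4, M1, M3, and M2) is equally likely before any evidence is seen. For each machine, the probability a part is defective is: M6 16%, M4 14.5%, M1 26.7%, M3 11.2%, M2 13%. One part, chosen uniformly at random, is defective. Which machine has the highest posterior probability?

With a uniform prior (1/5 each), posterior ∝ likelihood:
  M6: 0.16
  M4: 0.145
  M1: 0.267
  M3: 0.112
  M2: 0.13
Total = 0.814.
Largest term belongs to M1, so M1 is most probable.

M1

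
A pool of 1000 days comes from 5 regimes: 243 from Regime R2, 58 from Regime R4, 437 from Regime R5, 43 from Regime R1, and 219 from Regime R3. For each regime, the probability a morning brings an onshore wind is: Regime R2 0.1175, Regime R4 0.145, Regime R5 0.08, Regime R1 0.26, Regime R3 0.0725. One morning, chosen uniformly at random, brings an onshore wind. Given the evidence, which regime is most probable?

Regime R5

By Bayes' rule, posterior ∝ prior × likelihood:
  Regime R2: 0.243 × 0.1175 = 0.0285525
  Regime R4: 0.058 × 0.145 = 0.00841
  Regime R5: 0.437 × 0.08 = 0.03496
  Regime R1: 0.043 × 0.26 = 0.01118
  Regime R3: 0.219 × 0.0725 = 0.0158775
Sum = 0.09898.
Largest term belongs to Regime R5, so Regime R5 is most probable.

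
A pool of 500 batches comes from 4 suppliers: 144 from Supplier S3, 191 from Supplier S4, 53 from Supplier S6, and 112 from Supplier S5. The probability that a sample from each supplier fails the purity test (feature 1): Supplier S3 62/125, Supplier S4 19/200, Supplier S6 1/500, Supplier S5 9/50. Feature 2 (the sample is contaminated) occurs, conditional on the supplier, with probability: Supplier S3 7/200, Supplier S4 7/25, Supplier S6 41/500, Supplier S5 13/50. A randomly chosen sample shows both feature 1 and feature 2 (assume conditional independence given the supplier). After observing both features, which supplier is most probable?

Supplier S5

Unnormalized posteriors (prior × likelihood):
  Supplier S3: 0.288 × 0.496 × 0.035 = 0.00499968
  Supplier S4: 0.382 × 0.095 × 0.28 = 0.0101612
  Supplier S6: 0.106 × 0.002 × 0.082 = 0.000017384
  Supplier S5: 0.224 × 0.18 × 0.26 = 0.0104832
Sum = 0.025661464.
Largest term belongs to Supplier S5, so Supplier S5 is most probable.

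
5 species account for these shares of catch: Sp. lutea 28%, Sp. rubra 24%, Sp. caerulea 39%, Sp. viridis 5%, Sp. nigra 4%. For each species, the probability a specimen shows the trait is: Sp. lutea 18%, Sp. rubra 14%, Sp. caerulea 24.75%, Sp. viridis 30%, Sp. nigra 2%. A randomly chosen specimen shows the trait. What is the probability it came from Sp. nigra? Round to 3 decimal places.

Prior × likelihood for each hypothesis:
  Sp. lutea: 0.28 × 0.18 = 0.0504
  Sp. rubra: 0.24 × 0.14 = 0.0336
  Sp. caerulea: 0.39 × 0.2475 = 0.096525
  Sp. viridis: 0.05 × 0.3 = 0.015
  Sp. nigra: 0.04 × 0.02 = 0.0008
Total = 0.196325.
P(Sp. nigra | evidence) = 0.0008 / 0.196325 ≈ 0.004.

0.004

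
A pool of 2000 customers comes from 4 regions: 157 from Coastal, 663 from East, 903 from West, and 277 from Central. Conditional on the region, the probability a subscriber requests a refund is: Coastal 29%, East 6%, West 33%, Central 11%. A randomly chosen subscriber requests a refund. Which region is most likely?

West

By Bayes' rule, posterior ∝ prior × likelihood:
  Coastal: 0.0785 × 0.29 = 0.022765
  East: 0.3315 × 0.06 = 0.01989
  West: 0.4515 × 0.33 = 0.148995
  Central: 0.1385 × 0.11 = 0.015235
Total = 0.206885.
Largest term belongs to West, so West is most probable.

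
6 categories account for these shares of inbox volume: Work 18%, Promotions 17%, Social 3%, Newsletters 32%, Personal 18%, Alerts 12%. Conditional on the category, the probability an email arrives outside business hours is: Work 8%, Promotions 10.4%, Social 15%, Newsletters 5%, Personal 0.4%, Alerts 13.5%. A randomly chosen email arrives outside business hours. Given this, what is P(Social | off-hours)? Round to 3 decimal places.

By Bayes' rule, posterior ∝ prior × likelihood:
  Work: 0.18 × 0.08 = 0.0144
  Promotions: 0.17 × 0.104 = 0.01768
  Social: 0.03 × 0.15 = 0.0045
  Newsletters: 0.32 × 0.05 = 0.016
  Personal: 0.18 × 0.004 = 0.00072
  Alerts: 0.12 × 0.135 = 0.0162
Normalizing constant = 0.0695.
P(Social | evidence) = 0.0045 / 0.0695 ≈ 0.065.

0.065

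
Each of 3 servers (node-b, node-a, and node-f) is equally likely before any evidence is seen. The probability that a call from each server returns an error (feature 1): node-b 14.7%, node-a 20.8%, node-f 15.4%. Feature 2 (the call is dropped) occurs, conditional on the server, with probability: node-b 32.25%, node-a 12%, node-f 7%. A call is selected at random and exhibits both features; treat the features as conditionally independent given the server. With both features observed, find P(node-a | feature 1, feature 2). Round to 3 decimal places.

0.300

With a uniform prior (1/3 each), posterior ∝ likelihood:
  node-b: 0.147 × 0.3225 = 0.0474075
  node-a: 0.208 × 0.12 = 0.02496
  node-f: 0.154 × 0.07 = 0.01078
Sum = 0.0831475.
P(node-a | evidence) = 0.02496 / 0.0831475 ≈ 0.300.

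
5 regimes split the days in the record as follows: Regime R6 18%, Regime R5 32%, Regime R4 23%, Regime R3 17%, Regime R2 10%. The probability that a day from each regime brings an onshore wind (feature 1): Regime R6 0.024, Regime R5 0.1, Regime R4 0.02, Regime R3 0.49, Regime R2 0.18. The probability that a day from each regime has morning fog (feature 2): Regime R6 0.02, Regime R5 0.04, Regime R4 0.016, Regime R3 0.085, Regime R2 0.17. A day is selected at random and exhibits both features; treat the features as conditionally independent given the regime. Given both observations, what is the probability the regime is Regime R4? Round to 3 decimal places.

Unnormalized posteriors (prior × likelihood):
  Regime R6: 0.18 × 0.024 × 0.02 = 0.0000864
  Regime R5: 0.32 × 0.1 × 0.04 = 0.00128
  Regime R4: 0.23 × 0.02 × 0.016 = 0.0000736
  Regime R3: 0.17 × 0.49 × 0.085 = 0.0070805
  Regime R2: 0.1 × 0.18 × 0.17 = 0.00306
Total = 0.0115805.
P(Regime R4 | evidence) = 0.0000736 / 0.0115805 ≈ 0.006.

0.006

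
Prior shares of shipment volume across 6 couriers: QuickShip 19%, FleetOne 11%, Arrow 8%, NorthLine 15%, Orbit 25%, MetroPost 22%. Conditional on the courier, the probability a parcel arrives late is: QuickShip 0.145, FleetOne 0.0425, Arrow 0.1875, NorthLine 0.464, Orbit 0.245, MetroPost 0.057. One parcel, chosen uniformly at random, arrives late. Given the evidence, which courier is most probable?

Compute prior × likelihood for every hypothesis:
  QuickShip: 0.19 × 0.145 = 0.02755
  FleetOne: 0.11 × 0.0425 = 0.004675
  Arrow: 0.08 × 0.1875 = 0.015
  NorthLine: 0.15 × 0.464 = 0.0696
  Orbit: 0.25 × 0.245 = 0.06125
  MetroPost: 0.22 × 0.057 = 0.01254
Total = 0.190615.
Largest term belongs to NorthLine, so NorthLine is most probable.

NorthLine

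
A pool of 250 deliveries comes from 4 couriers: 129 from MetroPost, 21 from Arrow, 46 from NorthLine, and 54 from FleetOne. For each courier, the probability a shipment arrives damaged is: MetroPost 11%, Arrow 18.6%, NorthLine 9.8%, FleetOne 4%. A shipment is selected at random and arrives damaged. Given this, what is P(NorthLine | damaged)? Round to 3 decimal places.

0.182

Prior × likelihood for each hypothesis:
  MetroPost: 0.516 × 0.11 = 0.05676
  Arrow: 0.084 × 0.186 = 0.015624
  NorthLine: 0.184 × 0.098 = 0.018032
  FleetOne: 0.216 × 0.04 = 0.00864
Sum = 0.099056.
P(NorthLine | evidence) = 0.018032 / 0.099056 ≈ 0.182.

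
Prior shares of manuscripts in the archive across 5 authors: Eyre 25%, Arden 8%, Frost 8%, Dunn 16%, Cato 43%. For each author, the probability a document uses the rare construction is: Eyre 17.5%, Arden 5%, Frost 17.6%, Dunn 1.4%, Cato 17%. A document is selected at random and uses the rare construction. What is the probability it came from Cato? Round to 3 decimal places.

Unnormalized posteriors (prior × likelihood):
  Eyre: 0.25 × 0.175 = 0.04375
  Arden: 0.08 × 0.05 = 0.004
  Frost: 0.08 × 0.176 = 0.01408
  Dunn: 0.16 × 0.014 = 0.00224
  Cato: 0.43 × 0.17 = 0.0731
Total = 0.13717.
P(Cato | evidence) = 0.0731 / 0.13717 ≈ 0.533.

0.533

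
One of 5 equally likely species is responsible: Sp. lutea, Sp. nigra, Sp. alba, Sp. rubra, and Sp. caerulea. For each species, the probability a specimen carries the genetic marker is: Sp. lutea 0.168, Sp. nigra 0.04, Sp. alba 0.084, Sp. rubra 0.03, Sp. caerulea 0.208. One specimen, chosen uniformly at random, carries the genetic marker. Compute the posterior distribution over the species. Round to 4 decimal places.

Sp. lutea 0.3170, Sp. nigra 0.0755, Sp. alba 0.1585, Sp. rubra 0.0566, Sp. caerulea 0.3925

Since the prior is uniform, the posterior is proportional to the likelihood:
  Sp. lutea: 0.168
  Sp. nigra: 0.04
  Sp. alba: 0.084
  Sp. rubra: 0.03
  Sp. caerulea: 0.208
Sum = 0.53.
P(Sp. lutea | marker) = 0.168/0.53 ≈ 0.3170
P(Sp. nigra | marker) = 0.04/0.53 ≈ 0.0755
P(Sp. alba | marker) = 0.084/0.53 ≈ 0.1585
P(Sp. rubra | marker) = 0.03/0.53 ≈ 0.0566
P(Sp. caerulea | marker) = 0.208/0.53 ≈ 0.3925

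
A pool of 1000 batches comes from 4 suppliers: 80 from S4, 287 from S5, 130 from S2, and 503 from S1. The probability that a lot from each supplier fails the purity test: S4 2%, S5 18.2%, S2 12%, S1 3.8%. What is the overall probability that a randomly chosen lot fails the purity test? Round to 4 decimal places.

0.0885

Unnormalized posteriors (prior × likelihood):
  S4: 0.08 × 0.02 = 0.0016
  S5: 0.287 × 0.182 = 0.052234
  S2: 0.13 × 0.12 = 0.0156
  S1: 0.503 × 0.038 = 0.019114
P(off-spec) = 0.0016 + 0.052234 + 0.0156 + 0.019114 = 0.088548 → 0.0885.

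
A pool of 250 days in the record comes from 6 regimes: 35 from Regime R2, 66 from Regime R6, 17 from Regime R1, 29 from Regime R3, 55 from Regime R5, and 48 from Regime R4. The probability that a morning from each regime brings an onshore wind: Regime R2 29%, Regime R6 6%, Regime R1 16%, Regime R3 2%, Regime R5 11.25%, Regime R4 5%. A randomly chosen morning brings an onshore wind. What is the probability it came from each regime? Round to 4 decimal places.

Regime R2 0.3904, Regime R6 0.1523, Regime R1 0.1046, Regime R3 0.0223, Regime R5 0.2380, Regime R4 0.0923

Compute prior × likelihood for every hypothesis:
  Regime R2: 0.14 × 0.29 = 0.0406
  Regime R6: 0.264 × 0.06 = 0.01584
  Regime R1: 0.068 × 0.16 = 0.01088
  Regime R3: 0.116 × 0.02 = 0.00232
  Regime R5: 0.22 × 0.1125 = 0.02475
  Regime R4: 0.192 × 0.05 = 0.0096
Sum = 0.10399.
P(Regime R2 | onshore) = 0.0406/0.10399 ≈ 0.3904
P(Regime R6 | onshore) = 0.01584/0.10399 ≈ 0.1523
P(Regime R1 | onshore) = 0.01088/0.10399 ≈ 0.1046
P(Regime R3 | onshore) = 0.00232/0.10399 ≈ 0.0223
P(Regime R5 | onshore) = 0.02475/0.10399 ≈ 0.2380
P(Regime R4 | onshore) = 0.0096/0.10399 ≈ 0.0923
(Check: 0.3904+0.1523+0.1046+0.0223+0.2380+0.0923 = 0.9999.)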